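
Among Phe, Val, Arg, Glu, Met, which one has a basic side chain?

Arg

K, R, and H are the three residues with basic side chains (ε-amine, guanidinium, and imidazole respectively).
Of the listed options, only Arg belongs to this group.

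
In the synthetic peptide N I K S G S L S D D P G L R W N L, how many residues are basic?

2

The basic amino acids are Lys (K), Arg (R), and His (H).
Matching residues: K3, R14.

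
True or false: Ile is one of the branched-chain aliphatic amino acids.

Valine (V), leucine (L), and isoleucine (I) are the branched-chain amino acids.
Isoleucine is in this group.

True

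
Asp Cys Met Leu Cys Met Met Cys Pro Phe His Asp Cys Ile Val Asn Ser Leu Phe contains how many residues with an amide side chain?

1

Only N (asparagine) and Q (glutamine) carry a side-chain carboxamide.
Matching residues: Asn16.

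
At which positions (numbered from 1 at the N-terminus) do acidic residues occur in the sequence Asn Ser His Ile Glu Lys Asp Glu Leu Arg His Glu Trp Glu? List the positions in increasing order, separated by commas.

The acidic residues are Asp (D) and Glu (E), whose side chains end in a carboxylate group.
Matching residues: Glu5, Asp7, Glu8, Glu12, Glu14.

5, 7, 8, 12, 14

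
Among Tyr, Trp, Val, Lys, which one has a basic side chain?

Lys

K, R, and H are the three residues with basic side chains (ε-amine, guanidinium, and imidazole respectively).
Of the listed options, only Lys belongs to this group.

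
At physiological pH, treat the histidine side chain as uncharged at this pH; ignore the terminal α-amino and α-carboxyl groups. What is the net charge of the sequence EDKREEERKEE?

Near pH 7.4, K and R contribute +1 each, D and E contribute −1 each, and every other side chain (His included, as stated) is uncharged.
Positive (K, R): K3, R4, R8, K9 → +4.
Negative (D, E): E1, D2, E5, E6, E7, E10, E11 → −7.
Net charge = (+4) + (−7) = −3.

-3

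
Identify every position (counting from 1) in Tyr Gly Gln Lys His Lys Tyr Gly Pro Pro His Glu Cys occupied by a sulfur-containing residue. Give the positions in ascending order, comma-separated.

Only Cys (C) and Met (M) have a sulfur atom in the side chain.
Matching residues: Cys13.

13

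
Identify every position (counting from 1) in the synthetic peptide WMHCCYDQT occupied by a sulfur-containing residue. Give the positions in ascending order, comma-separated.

2, 4, 5

The sulfur-bearing residues are cysteine (–SH) and methionine (–S–CH₃).
Matching residues: M2, C4, C5.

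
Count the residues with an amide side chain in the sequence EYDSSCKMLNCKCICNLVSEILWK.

2

The amide-side-chain residues are Asn (N) and Gln (Q).
Matching residues: N10, N16.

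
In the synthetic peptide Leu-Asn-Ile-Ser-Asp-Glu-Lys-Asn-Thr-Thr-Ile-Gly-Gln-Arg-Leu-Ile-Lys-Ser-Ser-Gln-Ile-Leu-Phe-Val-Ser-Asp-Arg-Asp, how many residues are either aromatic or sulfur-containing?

Aromatic: F, W, Y. Sulfur-containing: C, M.
Aromatic residues here: Phe23 (1).
Sulfur-containing residues here: none (0).
The two groups share no amino acid, so total = 1 + 0 = 1.

1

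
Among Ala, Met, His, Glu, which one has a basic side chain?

The basic amino acids are Lys (K), Arg (R), and His (H).
Of the listed options, only His belongs to this group.

His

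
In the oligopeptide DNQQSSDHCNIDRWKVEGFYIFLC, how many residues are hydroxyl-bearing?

3

Serine (S), threonine (T), and tyrosine (Y) each carry a hydroxyl group on the side chain.
Matching residues: S5, S6, Y20.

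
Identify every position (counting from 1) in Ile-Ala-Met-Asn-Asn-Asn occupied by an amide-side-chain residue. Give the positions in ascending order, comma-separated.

The amide-side-chain residues are Asn (N) and Gln (Q).
Matching residues: Asn4, Asn5, Asn6.

4, 5, 6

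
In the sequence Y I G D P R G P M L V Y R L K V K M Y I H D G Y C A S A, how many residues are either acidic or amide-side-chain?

Acidic: D, E. Amide-side-chain: N, Q.
Acidic residues here: D4, D22 (2).
Amide-side-chain residues here: none (0).
The two groups share no amino acid, so total = 2 + 0 = 2.

2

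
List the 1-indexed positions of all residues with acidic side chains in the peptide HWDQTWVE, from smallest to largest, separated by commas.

The acidic residues are Asp (D) and Glu (E), whose side chains end in a carboxylate group.
Matching residues: D3, E8.

3, 8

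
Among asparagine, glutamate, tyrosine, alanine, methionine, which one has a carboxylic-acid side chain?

The acidic residues are Asp (D) and Glu (E), whose side chains end in a carboxylate group.
Of the listed options, only glutamate belongs to this group.

glutamate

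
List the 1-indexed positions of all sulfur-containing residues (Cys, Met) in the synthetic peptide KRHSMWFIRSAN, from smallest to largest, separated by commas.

Matching residues: M5.

5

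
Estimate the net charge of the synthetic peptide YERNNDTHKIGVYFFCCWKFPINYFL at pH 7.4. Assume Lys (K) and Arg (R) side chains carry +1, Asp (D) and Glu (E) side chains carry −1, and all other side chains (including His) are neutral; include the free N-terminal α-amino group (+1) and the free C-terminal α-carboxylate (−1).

Positive (K, R): R3, K9, K19 → +3.
Negative (D, E): E2, D6 → −2.
The N-terminus (+1) and C-terminus (−1) cancel.
Net charge = (+3) + (−2) = +1.

+1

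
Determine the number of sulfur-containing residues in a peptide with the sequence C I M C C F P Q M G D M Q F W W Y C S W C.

8

Only Cys (C) and Met (M) have a sulfur atom in the side chain.
Matching residues: C1, M3, C4, C5, M9, M12, C18, C21.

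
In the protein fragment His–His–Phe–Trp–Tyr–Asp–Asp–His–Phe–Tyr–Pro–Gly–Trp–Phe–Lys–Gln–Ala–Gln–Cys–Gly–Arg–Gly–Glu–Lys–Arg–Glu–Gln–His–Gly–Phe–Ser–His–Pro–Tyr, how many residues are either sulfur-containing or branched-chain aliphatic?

Sulfur-containing: C, M. Branched-chain aliphatic: I, L, V.
Sulfur-containing residues here: Cys19 (1).
Branched-chain aliphatic residues here: none (0).
The two groups share no amino acid, so total = 1 + 0 = 1.

1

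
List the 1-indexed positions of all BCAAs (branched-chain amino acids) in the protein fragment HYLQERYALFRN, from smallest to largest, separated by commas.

3, 9

The BCAAs are Val, Leu, and Ile — aliphatic side chains with a branch point.
Matching residues: L3, L9.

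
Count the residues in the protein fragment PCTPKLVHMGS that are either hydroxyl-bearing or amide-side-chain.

2

Hydroxyl-bearing: S, T, Y. Amide-side-chain: N, Q.
Hydroxyl-bearing residues here: T3, S11 (2).
Amide-side-chain residues here: none (0).
The two groups share no amino acid, so total = 2 + 0 = 2.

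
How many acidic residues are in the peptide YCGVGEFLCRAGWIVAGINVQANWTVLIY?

1

Only D (aspartate) and E (glutamate) carry a side-chain carboxylic acid.
Matching residues: E6.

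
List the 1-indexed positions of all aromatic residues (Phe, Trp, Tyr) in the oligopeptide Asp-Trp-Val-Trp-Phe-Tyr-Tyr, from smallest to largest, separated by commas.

Matching residues: Trp2, Trp4, Phe5, Tyr6, Tyr7.

2, 4, 5, 6, 7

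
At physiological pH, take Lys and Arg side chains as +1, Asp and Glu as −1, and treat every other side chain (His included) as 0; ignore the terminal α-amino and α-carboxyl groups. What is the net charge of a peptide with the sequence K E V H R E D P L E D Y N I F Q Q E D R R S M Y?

-3

Positive (K, R): K1, R5, R20, R21 → +4.
Negative (D, E): E2, E6, D7, E10, D11, E18, D19 → −7.
Net charge = (+4) + (−7) = −3.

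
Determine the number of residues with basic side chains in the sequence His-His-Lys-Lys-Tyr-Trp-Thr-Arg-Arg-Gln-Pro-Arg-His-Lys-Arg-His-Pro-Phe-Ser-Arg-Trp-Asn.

12

The basic amino acids are Lys (K), Arg (R), and His (H).
Matching residues: His1, His2, Lys3, Lys4, Arg8, Arg9, Arg12, His13, Lys14, Arg15, His16, Arg20.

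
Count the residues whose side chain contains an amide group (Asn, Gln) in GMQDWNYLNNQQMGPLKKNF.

Matching residues: Q3, N6, N9, N10, Q11, Q12, N19.

7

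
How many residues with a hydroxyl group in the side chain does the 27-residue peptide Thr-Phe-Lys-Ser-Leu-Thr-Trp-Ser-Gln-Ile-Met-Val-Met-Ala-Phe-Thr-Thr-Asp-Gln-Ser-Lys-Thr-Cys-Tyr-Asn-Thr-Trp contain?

S, T, and Y are the three residues with a side-chain hydroxyl.
Matching residues: Thr1, Ser4, Thr6, Ser8, Thr16, Thr17, Ser20, Thr22, Tyr24, Thr26.

10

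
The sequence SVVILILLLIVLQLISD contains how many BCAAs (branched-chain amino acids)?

Valine (V), leucine (L), and isoleucine (I) are the branched-chain amino acids.
Matching residues: V2, V3, I4, L5, I6, L7, L8, L9, I10, V11, L12, L14, I15.

13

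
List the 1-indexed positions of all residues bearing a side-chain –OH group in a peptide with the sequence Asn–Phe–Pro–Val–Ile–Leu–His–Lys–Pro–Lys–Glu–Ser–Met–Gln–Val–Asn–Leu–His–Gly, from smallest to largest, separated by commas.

12

S, T, and Y are the three residues with a side-chain hydroxyl.
Matching residues: Ser12.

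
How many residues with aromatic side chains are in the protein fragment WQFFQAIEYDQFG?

The aromatic amino acids are Phe (F, benzyl), Trp (W, indole), and Tyr (Y, phenol).
Matching residues: W1, F3, F4, Y9, F12.

5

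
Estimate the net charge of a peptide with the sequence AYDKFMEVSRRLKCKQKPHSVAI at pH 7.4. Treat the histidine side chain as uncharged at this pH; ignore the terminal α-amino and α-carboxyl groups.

The side chains ionized at physiological pH are Lys/Arg (+1) and Asp/Glu (−1); with His treated as neutral, nothing else contributes.
Positive (K, R): K4, R10, R11, K13, K15, K17 → +6.
Negative (D, E): D3, E7 → −2.
Net charge = (+6) + (−2) = +4.

+4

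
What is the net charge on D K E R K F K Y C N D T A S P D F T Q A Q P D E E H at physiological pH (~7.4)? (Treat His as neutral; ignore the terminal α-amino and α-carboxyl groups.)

-3

Near pH 7.4, K and R contribute +1 each, D and E contribute −1 each, and every other side chain (His included, as stated) is uncharged.
Positive (K, R): K2, R4, K5, K7 → +4.
Negative (D, E): D1, E3, D11, D16, D23, E24, E25 → −7.
Net charge = (+4) + (−7) = −3.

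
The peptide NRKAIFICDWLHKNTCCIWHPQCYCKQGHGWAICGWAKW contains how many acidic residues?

1

Only D (aspartate) and E (glutamate) carry a side-chain carboxylic acid.
Matching residues: D9.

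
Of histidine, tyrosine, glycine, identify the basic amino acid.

histidine

The basic amino acids are Lys (K), Arg (R), and His (H).
Of the listed options, only histidine belongs to this group.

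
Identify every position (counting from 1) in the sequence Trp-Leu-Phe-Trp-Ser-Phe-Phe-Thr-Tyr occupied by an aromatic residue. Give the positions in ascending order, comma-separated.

1, 3, 4, 6, 7, 9

Matching residues: Trp1, Phe3, Trp4, Phe6, Phe7, Tyr9.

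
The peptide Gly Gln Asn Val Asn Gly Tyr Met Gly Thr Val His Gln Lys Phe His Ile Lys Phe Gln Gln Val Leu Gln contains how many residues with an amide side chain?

7

The amide-side-chain residues are Asn (N) and Gln (Q).
Matching residues: Gln2, Asn3, Asn5, Gln13, Gln20, Gln21, Gln24.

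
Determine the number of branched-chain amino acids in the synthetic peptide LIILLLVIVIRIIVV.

Valine (V), leucine (L), and isoleucine (I) are the branched-chain amino acids.
Matching residues: L1, I2, I3, L4, L5, L6, V7, I8, V9, I10, I12, I13, V14, V15.

14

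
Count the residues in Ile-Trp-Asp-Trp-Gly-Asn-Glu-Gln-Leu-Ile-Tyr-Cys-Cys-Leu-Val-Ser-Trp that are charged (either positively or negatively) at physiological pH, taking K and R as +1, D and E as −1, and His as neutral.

2

Charged side chains at pH ~7.4: K, R (positive); D, E (negative).
Matching residues: Asp3, Glu7.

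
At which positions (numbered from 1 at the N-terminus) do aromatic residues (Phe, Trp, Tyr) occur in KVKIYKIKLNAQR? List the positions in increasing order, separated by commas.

Matching residues: Y5.

5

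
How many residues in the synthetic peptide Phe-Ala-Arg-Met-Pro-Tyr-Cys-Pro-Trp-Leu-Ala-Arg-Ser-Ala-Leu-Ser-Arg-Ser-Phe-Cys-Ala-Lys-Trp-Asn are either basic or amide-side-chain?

5

Basic: H, K, R. Amide-side-chain: N, Q.
Basic residues here: Arg3, Arg12, Arg17, Lys22 (4).
Amide-side-chain residues here: Asn24 (1).
The two groups share no amino acid, so total = 4 + 1 = 5.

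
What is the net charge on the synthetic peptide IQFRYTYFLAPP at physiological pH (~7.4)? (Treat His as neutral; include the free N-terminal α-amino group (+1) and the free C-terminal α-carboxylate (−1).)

+1

Near pH 7.4, K and R contribute +1 each, D and E contribute −1 each, and every other side chain (His included, as stated) is uncharged.
Positive (K, R): R4 → +1.
Negative (D, E): none → −0.
The N-terminus (+1) and C-terminus (−1) cancel.
Net charge = (+1) + (−0) = +1.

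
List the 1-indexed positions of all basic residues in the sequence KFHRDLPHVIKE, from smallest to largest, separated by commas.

1, 3, 4, 8, 11

Lysine (K), arginine (R), and histidine (H) have basic, nitrogen-containing side chains.
Matching residues: K1, H3, R4, H8, K11.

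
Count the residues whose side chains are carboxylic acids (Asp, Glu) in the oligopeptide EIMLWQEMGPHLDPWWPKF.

Matching residues: E1, E7, D13.

3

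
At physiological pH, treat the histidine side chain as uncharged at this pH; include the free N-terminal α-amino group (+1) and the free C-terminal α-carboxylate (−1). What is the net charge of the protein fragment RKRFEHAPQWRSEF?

The side chains ionized at physiological pH are Lys/Arg (+1) and Asp/Glu (−1); with His treated as neutral, nothing else contributes.
Positive (K, R): R1, K2, R3, R11 → +4.
Negative (D, E): E5, E13 → −2.
The N-terminus (+1) and C-terminus (−1) cancel.
Net charge = (+4) + (−2) = +2.

+2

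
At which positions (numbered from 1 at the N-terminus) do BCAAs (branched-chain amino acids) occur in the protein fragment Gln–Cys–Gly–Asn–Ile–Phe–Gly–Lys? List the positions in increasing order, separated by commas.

5

The BCAAs are Val, Leu, and Ile — aliphatic side chains with a branch point.
Matching residues: Ile5.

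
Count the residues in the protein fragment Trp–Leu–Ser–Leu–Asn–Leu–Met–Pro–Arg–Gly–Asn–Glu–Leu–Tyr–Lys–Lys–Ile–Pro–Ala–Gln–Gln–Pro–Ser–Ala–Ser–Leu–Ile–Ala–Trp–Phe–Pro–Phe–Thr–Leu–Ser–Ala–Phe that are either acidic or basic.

4

Acidic: D, E. Basic: H, K, R.
Acidic residues here: Glu12 (1).
Basic residues here: Arg9, Lys15, Lys16 (3).
The two groups share no amino acid, so total = 1 + 3 = 4.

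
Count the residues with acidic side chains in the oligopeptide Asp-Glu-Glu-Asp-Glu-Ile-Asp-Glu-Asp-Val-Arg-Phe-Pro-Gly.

8

Only D (aspartate) and E (glutamate) carry a side-chain carboxylic acid.
Matching residues: Asp1, Glu2, Glu3, Asp4, Glu5, Asp7, Glu8, Asp9.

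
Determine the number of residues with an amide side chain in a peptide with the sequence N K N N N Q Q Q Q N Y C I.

9

Asparagine (N) and glutamine (Q) have uncharged amide side chains.
Matching residues: N1, N3, N4, N5, Q6, Q7, Q8, Q9, N10.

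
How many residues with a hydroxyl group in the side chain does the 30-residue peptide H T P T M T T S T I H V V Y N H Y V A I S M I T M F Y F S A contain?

12

Serine (S), threonine (T), and tyrosine (Y) each carry a hydroxyl group on the side chain.
Matching residues: T2, T4, T6, T7, S8, T9, Y14, Y17, S21, T24, Y27, S29.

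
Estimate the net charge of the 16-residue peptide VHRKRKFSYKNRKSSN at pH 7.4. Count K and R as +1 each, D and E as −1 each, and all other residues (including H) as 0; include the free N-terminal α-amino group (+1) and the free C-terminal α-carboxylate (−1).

+7

Positive (K, R): R3, K4, R5, K6, K10, R12, K13 → +7.
Negative (D, E): none → −0.
The N-terminus (+1) and C-terminus (−1) cancel.
Net charge = (+7) + (−0) = +7.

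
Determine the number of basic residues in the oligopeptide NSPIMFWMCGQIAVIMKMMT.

1

K, R, and H are the three residues with basic side chains (ε-amine, guanidinium, and imidazole respectively).
Matching residues: K17.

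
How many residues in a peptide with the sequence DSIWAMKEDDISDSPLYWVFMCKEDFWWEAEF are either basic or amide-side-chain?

2

Basic: H, K, R. Amide-side-chain: N, Q.
Basic residues here: K7, K23 (2).
Amide-side-chain residues here: none (0).
The two groups share no amino acid, so total = 2 + 0 = 2.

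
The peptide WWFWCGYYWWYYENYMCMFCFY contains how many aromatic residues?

14

The aromatic amino acids are Phe (F, benzyl), Trp (W, indole), and Tyr (Y, phenol).
Matching residues: W1, W2, F3, W4, Y7, Y8, W9, W10, Y11, Y12, Y15, F19, F21, Y22.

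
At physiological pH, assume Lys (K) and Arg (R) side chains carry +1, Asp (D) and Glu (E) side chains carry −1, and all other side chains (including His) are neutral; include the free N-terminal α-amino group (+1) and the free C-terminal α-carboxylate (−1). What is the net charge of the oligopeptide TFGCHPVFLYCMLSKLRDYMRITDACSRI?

Positive (K, R): K15, R17, R21, R28 → +4.
Negative (D, E): D18, D24 → −2.
The N-terminus (+1) and C-terminus (−1) cancel.
Net charge = (+4) + (−2) = +2.

+2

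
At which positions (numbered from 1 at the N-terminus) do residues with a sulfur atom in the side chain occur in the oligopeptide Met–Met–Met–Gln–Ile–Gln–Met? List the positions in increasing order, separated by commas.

Only Cys (C) and Met (M) have a sulfur atom in the side chain.
Matching residues: Met1, Met2, Met3, Met7.

1, 2, 3, 7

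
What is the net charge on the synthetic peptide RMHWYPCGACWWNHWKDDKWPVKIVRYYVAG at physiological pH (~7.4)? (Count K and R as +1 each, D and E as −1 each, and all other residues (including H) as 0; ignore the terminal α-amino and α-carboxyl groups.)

Positive (K, R): R1, K16, K19, K23, R26 → +5.
Negative (D, E): D17, D18 → −2.
Net charge = (+5) + (−2) = +3.

+3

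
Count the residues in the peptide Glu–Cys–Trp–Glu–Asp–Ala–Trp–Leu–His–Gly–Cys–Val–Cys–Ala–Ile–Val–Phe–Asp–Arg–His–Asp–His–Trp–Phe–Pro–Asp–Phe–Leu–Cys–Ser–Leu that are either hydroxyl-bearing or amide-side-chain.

1

Hydroxyl-bearing: S, T, Y. Amide-side-chain: N, Q.
Hydroxyl-bearing residues here: Ser30 (1).
Amide-side-chain residues here: none (0).
The two groups share no amino acid, so total = 1 + 0 = 1.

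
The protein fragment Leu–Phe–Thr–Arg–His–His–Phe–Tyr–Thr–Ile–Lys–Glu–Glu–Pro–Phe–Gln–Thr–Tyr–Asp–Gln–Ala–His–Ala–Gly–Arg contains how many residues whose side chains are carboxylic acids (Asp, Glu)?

Matching residues: Glu12, Glu13, Asp19.

3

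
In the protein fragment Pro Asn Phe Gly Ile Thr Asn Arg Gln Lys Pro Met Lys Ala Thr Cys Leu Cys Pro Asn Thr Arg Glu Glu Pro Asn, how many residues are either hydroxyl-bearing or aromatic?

4

Hydroxyl-bearing: S, T, Y. Aromatic: F, W, Y.
Hydroxyl-bearing residues here: Thr6, Thr15, Thr21 (3).
Aromatic residues here: Phe3 (1).
(Y belongs to both groups, but none appear in this sequence.) Total = 3 + 1 = 4.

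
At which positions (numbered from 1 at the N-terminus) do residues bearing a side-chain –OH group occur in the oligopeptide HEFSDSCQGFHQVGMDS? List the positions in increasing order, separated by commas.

Serine (S), threonine (T), and tyrosine (Y) each carry a hydroxyl group on the side chain.
Matching residues: S4, S6, S17.

4, 6, 17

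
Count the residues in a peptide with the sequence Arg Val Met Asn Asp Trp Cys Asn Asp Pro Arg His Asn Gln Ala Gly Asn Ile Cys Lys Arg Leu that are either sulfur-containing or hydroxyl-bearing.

Sulfur-containing: C, M. Hydroxyl-bearing: S, T, Y.
Sulfur-containing residues here: Met3, Cys7, Cys19 (3).
Hydroxyl-bearing residues here: none (0).
The two groups share no amino acid, so total = 3 + 0 = 3.

3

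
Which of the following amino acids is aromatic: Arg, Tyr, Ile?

Tyr

Phenylalanine (F), tryptophan (W), and tyrosine (Y) have aromatic ring side chains.
Of the listed options, only Tyr belongs to this group.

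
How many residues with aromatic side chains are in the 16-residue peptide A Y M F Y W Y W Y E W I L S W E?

The aromatic amino acids are Phe (F, benzyl), Trp (W, indole), and Tyr (Y, phenol).
Matching residues: Y2, F4, Y5, W6, Y7, W8, Y9, W11, W15.

9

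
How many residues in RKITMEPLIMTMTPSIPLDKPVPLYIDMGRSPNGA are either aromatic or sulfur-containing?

Aromatic: F, W, Y. Sulfur-containing: C, M.
Aromatic residues here: Y25 (1).
Sulfur-containing residues here: M5, M10, M12, M28 (4).
The two groups share no amino acid, so total = 1 + 4 = 5.

5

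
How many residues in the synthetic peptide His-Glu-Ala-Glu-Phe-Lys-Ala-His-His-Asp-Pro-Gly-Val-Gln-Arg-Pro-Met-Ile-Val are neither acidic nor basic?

Acidic: D, E. Basic: K, R, H. All other residues are neither.
Matching residues: Ala3, Phe5, Ala7, Pro11, Gly12, Val13, Gln14, Pro16, Met17, Ile18, Val19.

11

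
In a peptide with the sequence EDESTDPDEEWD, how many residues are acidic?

8

The acidic residues are Asp (D) and Glu (E), whose side chains end in a carboxylate group.
Matching residues: E1, D2, E3, D6, D8, E9, E10, D12.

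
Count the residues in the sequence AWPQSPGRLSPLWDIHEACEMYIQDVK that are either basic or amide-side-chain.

Basic: H, K, R. Amide-side-chain: N, Q.
Basic residues here: R8, H16, K27 (3).
Amide-side-chain residues here: Q4, Q24 (2).
The two groups share no amino acid, so total = 3 + 2 = 5.

5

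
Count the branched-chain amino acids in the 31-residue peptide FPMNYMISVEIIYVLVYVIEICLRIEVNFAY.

V, L, and I make up the branched-chain aliphatic group.
Matching residues: I7, V9, I11, I12, V14, L15, V16, V18, I19, I21, L23, I25, V27.

13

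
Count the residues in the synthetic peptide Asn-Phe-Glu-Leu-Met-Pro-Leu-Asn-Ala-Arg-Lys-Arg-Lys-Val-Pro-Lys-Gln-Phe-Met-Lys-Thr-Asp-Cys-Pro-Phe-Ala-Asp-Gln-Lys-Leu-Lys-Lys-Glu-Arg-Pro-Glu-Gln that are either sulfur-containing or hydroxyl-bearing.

4

Sulfur-containing: C, M. Hydroxyl-bearing: S, T, Y.
Sulfur-containing residues here: Met5, Met19, Cys23 (3).
Hydroxyl-bearing residues here: Thr21 (1).
The two groups share no amino acid, so total = 3 + 1 = 4.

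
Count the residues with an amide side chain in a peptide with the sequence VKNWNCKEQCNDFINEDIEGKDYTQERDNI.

The amide-side-chain residues are Asn (N) and Gln (Q).
Matching residues: N3, N5, Q9, N11, N15, Q25, N29.

7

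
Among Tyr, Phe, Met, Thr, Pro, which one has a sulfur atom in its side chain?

The sulfur-bearing residues are cysteine (–SH) and methionine (–S–CH₃).
Of the listed options, only Met belongs to this group.

Met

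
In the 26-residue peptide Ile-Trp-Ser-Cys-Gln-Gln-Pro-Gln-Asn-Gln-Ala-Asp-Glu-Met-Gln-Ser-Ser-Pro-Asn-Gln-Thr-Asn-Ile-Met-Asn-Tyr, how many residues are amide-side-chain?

10

Asparagine (N) and glutamine (Q) have uncharged amide side chains.
Matching residues: Gln5, Gln6, Gln8, Asn9, Gln10, Gln15, Asn19, Gln20, Asn22, Asn25.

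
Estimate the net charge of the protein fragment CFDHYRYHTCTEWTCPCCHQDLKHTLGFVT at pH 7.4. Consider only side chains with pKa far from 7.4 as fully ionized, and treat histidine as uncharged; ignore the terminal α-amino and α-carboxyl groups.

The side chains ionized at physiological pH are Lys/Arg (+1) and Asp/Glu (−1); with His treated as neutral, nothing else contributes.
Positive (K, R): R6, K23 → +2.
Negative (D, E): D3, E12, D21 → −3.
Net charge = (+2) + (−3) = −1.

-1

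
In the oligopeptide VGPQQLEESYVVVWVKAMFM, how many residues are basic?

1

Lysine (K), arginine (R), and histidine (H) have basic, nitrogen-containing side chains.
Matching residues: K16.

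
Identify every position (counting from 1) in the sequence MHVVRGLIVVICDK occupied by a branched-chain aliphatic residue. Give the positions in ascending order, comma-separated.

The BCAAs are Val, Leu, and Ile — aliphatic side chains with a branch point.
Matching residues: V3, V4, L7, I8, V9, V10, I11.

3, 4, 7, 8, 9, 10, 11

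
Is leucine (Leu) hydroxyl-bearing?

No

Serine (S), threonine (T), and tyrosine (Y) each carry a hydroxyl group on the side chain.
Leucine is not in this group.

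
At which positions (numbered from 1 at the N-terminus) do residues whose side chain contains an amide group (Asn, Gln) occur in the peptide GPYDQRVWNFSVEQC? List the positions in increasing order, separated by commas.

Matching residues: Q5, N9, Q14.

5, 9, 14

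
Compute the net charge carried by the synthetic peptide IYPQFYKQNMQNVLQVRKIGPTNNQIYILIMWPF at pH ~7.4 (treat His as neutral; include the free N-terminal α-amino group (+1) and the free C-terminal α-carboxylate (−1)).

At pH ~7.4 the Lys and Arg side chains are protonated (+1), the Asp and Glu side chains are deprotonated (−1), and with His taken as neutral all other side chains carry no charge.
Positive (K, R): K7, R17, K18 → +3.
Negative (D, E): none → −0.
The N-terminus (+1) and C-terminus (−1) cancel.
Net charge = (+3) + (−0) = +3.

+3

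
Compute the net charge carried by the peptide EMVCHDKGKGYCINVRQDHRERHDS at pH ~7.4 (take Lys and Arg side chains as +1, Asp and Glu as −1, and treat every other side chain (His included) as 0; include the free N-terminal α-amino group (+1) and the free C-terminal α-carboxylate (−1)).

Positive (K, R): K7, K9, R16, R20, R22 → +5.
Negative (D, E): E1, D6, D18, E21, D24 → −5.
The N-terminus (+1) and C-terminus (−1) cancel.
Net charge = (+5) + (−5) = 0.

0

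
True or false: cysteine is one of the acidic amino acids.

False

Only D (aspartate) and E (glutamate) carry a side-chain carboxylic acid.
Cysteine is not in this group.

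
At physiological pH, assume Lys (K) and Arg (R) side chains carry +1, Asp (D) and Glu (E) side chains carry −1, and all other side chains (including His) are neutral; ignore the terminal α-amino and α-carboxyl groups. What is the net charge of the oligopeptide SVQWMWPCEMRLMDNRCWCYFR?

+1

Positive (K, R): R11, R16, R22 → +3.
Negative (D, E): E9, D14 → −2.
Net charge = (+3) + (−2) = +1.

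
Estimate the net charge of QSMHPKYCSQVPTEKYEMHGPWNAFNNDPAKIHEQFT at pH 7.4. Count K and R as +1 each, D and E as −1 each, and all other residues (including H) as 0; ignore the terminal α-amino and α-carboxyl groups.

Positive (K, R): K6, K15, K31 → +3.
Negative (D, E): E14, E17, D28, E34 → −4.
Net charge = (+3) + (−4) = −1.

-1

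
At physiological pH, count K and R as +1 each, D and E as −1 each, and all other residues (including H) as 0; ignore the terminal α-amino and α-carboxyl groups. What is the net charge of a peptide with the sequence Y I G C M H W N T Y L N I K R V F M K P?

Positive (K, R): K14, R15, K19 → +3.
Negative (D, E): none → −0.
Net charge = (+3) + (−0) = +3.

+3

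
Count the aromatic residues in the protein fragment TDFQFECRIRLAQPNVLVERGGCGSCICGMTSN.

F, W, and Y each carry an aromatic ring on the side chain.
Matching residues: F3, F5.

2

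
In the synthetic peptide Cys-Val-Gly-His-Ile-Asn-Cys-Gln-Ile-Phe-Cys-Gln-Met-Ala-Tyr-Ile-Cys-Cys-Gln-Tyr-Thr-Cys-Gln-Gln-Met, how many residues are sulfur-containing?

Cysteine (C, thiol) and methionine (M, thioether) are the two sulfur-containing amino acids.
Matching residues: Cys1, Cys7, Cys11, Met13, Cys17, Cys18, Cys22, Met25.

8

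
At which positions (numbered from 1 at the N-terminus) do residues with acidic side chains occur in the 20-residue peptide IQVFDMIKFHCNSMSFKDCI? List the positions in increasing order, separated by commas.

Only D (aspartate) and E (glutamate) carry a side-chain carboxylic acid.
Matching residues: D5, D18.

5, 18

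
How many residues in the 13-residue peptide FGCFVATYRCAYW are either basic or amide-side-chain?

Basic: H, K, R. Amide-side-chain: N, Q.
Basic residues here: R9 (1).
Amide-side-chain residues here: none (0).
The two groups share no amino acid, so total = 1 + 0 = 1.

1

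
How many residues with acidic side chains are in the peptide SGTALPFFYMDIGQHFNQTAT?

1

Only D (aspartate) and E (glutamate) carry a side-chain carboxylic acid.
Matching residues: D11.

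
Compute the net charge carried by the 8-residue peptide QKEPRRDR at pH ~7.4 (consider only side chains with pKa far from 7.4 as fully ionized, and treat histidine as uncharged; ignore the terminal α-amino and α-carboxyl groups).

+2

At pH ~7.4 the Lys and Arg side chains are protonated (+1), the Asp and Glu side chains are deprotonated (−1), and with His taken as neutral all other side chains carry no charge.
Positive (K, R): K2, R5, R6, R8 → +4.
Negative (D, E): E3, D7 → −2.
Net charge = (+4) + (−2) = +2.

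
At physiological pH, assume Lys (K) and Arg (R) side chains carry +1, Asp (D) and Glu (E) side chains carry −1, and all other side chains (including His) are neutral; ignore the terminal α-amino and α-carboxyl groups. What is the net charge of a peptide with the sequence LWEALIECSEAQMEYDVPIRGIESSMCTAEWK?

Positive (K, R): R20, K32 → +2.
Negative (D, E): E3, E7, E10, E14, D16, E23, E30 → −7.
Net charge = (+2) + (−7) = −5.

-5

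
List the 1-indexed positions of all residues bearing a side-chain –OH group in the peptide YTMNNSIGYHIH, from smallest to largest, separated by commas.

The –OH-bearing residues are Ser, Thr (aliphatic alcohols), and Tyr (phenol).
Matching residues: Y1, T2, S6, Y9.

1, 2, 6, 9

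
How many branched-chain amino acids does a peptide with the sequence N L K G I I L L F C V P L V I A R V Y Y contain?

10

Valine (V), leucine (L), and isoleucine (I) are the branched-chain amino acids.
Matching residues: L2, I5, I6, L7, L8, V11, L13, V14, I15, V18.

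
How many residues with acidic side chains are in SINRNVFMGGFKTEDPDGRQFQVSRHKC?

3

Only D (aspartate) and E (glutamate) carry a side-chain carboxylic acid.
Matching residues: E14, D15, D17.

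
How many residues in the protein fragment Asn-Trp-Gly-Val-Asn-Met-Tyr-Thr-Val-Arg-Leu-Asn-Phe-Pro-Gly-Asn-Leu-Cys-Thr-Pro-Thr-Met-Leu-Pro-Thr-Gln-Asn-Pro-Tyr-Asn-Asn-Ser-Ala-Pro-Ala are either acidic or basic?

Acidic: D, E. Basic: H, K, R.
Acidic residues here: none (0).
Basic residues here: Arg10 (1).
The two groups share no amino acid, so total = 0 + 1 = 1.

1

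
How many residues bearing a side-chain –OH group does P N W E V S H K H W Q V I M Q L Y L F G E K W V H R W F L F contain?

The –OH-bearing residues are Ser, Thr (aliphatic alcohols), and Tyr (phenol).
Matching residues: S6, Y17.

2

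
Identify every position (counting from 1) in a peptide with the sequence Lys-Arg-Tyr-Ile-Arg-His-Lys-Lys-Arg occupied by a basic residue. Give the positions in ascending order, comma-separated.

Lysine (K), arginine (R), and histidine (H) have basic, nitrogen-containing side chains.
Matching residues: Lys1, Arg2, Arg5, His6, Lys7, Lys8, Arg9.

1, 2, 5, 6, 7, 8, 9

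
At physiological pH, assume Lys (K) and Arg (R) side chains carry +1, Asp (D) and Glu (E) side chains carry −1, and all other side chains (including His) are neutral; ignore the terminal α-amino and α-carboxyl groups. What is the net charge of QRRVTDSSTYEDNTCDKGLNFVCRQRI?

+1

Positive (K, R): R2, R3, K17, R24, R26 → +5.
Negative (D, E): D6, E11, D12, D16 → −4.
Net charge = (+5) + (−4) = +1.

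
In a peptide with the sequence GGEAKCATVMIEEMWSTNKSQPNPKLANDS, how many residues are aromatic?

F, W, and Y each carry an aromatic ring on the side chain.
Matching residues: W15.

1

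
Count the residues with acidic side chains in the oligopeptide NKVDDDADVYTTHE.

5

Only D (aspartate) and E (glutamate) carry a side-chain carboxylic acid.
Matching residues: D4, D5, D6, D8, E14.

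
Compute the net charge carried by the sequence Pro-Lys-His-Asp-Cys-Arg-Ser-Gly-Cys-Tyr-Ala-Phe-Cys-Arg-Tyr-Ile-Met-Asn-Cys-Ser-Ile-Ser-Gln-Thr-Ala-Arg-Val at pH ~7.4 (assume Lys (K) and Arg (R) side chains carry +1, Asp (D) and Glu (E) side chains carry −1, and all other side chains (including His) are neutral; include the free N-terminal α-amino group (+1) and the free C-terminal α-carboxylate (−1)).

+3

Positive (K, R): Lys2, Arg6, Arg14, Arg26 → +4.
Negative (D, E): Asp4 → −1.
The N-terminus (+1) and C-terminus (−1) cancel.
Net charge = (+4) + (−1) = +3.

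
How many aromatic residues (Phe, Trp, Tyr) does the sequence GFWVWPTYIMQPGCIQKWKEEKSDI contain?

Matching residues: F2, W3, W5, Y8, W18.

5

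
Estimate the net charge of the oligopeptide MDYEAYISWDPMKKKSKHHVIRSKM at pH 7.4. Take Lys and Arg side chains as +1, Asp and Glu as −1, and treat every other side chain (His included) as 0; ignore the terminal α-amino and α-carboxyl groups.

Positive (K, R): K13, K14, K15, K17, R22, K24 → +6.
Negative (D, E): D2, E4, D10 → −3.
Net charge = (+6) + (−3) = +3.

+3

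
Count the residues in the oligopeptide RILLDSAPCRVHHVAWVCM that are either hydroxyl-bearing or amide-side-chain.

Hydroxyl-bearing: S, T, Y. Amide-side-chain: N, Q.
Hydroxyl-bearing residues here: S6 (1).
Amide-side-chain residues here: none (0).
The two groups share no amino acid, so total = 1 + 0 = 1.

1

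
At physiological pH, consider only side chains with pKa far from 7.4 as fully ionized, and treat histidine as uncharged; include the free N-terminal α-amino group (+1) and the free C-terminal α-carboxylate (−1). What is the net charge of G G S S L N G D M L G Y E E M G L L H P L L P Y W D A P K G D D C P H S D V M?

Near pH 7.4, K and R contribute +1 each, D and E contribute −1 each, and every other side chain (His included, as stated) is uncharged.
Positive (K, R): K29 → +1.
Negative (D, E): D8, E13, E14, D26, D31, D32, D37 → −7.
The N-terminus (+1) and C-terminus (−1) cancel.
Net charge = (+1) + (−7) = −6.

-6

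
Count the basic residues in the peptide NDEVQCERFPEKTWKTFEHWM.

4

K, R, and H are the three residues with basic side chains (ε-amine, guanidinium, and imidazole respectively).
Matching residues: R8, K12, K15, H19.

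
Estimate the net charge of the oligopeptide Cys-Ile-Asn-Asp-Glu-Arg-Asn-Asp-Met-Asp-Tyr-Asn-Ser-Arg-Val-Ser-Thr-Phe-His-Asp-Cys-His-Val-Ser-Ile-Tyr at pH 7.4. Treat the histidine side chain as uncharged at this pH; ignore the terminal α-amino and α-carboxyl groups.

-3

At pH ~7.4 the Lys and Arg side chains are protonated (+1), the Asp and Glu side chains are deprotonated (−1), and with His taken as neutral all other side chains carry no charge.
Positive (K, R): Arg6, Arg14 → +2.
Negative (D, E): Asp4, Glu5, Asp8, Asp10, Asp20 → −5.
Net charge = (+2) + (−5) = −3.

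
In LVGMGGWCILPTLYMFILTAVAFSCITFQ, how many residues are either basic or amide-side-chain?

1

Basic: H, K, R. Amide-side-chain: N, Q.
Basic residues here: none (0).
Amide-side-chain residues here: Q29 (1).
The two groups share no amino acid, so total = 0 + 1 = 1.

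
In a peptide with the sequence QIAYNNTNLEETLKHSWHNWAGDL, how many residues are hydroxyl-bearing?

4

S, T, and Y are the three residues with a side-chain hydroxyl.
Matching residues: Y4, T7, T12, S16.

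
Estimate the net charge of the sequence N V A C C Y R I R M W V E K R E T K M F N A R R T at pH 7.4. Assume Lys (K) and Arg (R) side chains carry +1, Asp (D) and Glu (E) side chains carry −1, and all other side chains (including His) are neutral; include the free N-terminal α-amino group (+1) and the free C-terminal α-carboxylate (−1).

Positive (K, R): R7, R9, K14, R15, K18, R23, R24 → +7.
Negative (D, E): E13, E16 → −2.
The N-terminus (+1) and C-terminus (−1) cancel.
Net charge = (+7) + (−2) = +5.

+5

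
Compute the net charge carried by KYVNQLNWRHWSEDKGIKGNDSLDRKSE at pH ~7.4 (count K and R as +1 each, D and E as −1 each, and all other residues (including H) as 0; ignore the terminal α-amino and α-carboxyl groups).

+1

Positive (K, R): K1, R9, K15, K18, R25, K26 → +6.
Negative (D, E): E13, D14, D21, D24, E28 → −5.
Net charge = (+6) + (−5) = +1.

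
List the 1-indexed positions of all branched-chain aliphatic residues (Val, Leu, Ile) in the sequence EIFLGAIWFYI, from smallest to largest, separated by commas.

Matching residues: I2, L4, I7, I11.

2, 4, 7, 11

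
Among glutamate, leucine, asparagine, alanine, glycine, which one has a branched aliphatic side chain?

leucine

V, L, and I make up the branched-chain aliphatic group.
Of the listed options, only leucine belongs to this group.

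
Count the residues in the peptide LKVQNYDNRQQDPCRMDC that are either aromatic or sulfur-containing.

4

Aromatic: F, W, Y. Sulfur-containing: C, M.
Aromatic residues here: Y6 (1).
Sulfur-containing residues here: C14, M16, C18 (3).
The two groups share no amino acid, so total = 1 + 3 = 4.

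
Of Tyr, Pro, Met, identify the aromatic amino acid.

The aromatic amino acids are Phe (F, benzyl), Trp (W, indole), and Tyr (Y, phenol).
Of the listed options, only Tyr belongs to this group.

Tyr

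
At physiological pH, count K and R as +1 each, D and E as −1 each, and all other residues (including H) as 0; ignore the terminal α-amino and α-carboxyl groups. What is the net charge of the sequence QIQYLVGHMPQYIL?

0

Positive (K, R): none → +0.
Negative (D, E): none → −0.
Net charge = (+0) + (−0) = 0.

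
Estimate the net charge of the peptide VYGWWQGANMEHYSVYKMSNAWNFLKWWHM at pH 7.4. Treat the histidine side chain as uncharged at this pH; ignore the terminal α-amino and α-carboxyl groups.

+1

At pH ~7.4 the Lys and Arg side chains are protonated (+1), the Asp and Glu side chains are deprotonated (−1), and with His taken as neutral all other side chains carry no charge.
Positive (K, R): K17, K26 → +2.
Negative (D, E): E11 → −1.
Net charge = (+2) + (−1) = +1.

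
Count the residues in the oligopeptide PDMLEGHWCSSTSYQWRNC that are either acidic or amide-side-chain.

Acidic: D, E. Amide-side-chain: N, Q.
Acidic residues here: D2, E5 (2).
Amide-side-chain residues here: Q15, N18 (2).
The two groups share no amino acid, so total = 2 + 2 = 4.

4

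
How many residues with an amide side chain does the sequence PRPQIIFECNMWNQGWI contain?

The amide-side-chain residues are Asn (N) and Gln (Q).
Matching residues: Q4, N10, N13, Q14.

4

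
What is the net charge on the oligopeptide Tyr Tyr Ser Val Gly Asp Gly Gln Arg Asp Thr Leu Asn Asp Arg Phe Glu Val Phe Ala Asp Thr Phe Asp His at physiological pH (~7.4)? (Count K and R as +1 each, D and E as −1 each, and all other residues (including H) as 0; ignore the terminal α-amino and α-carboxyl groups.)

-4

Positive (K, R): Arg9, Arg15 → +2.
Negative (D, E): Asp6, Asp10, Asp14, Glu17, Asp21, Asp24 → −6.
Net charge = (+2) + (−6) = −4.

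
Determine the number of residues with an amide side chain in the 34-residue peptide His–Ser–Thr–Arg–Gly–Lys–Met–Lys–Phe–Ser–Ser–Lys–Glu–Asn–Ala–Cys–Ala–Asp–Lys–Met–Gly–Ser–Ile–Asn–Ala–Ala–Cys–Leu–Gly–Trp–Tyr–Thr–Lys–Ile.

Asparagine (N) and glutamine (Q) have uncharged amide side chains.
Matching residues: Asn14, Asn24.

2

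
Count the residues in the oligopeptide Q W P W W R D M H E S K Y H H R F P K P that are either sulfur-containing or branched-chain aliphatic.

1

Sulfur-containing: C, M. Branched-chain aliphatic: I, L, V.
Sulfur-containing residues here: M8 (1).
Branched-chain aliphatic residues here: none (0).
The two groups share no amino acid, so total = 1 + 0 = 1.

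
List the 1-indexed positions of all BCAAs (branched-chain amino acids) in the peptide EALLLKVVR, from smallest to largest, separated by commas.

3, 4, 5, 7, 8

Valine (V), leucine (L), and isoleucine (I) are the branched-chain amino acids.
Matching residues: L3, L4, L5, V7, V8.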